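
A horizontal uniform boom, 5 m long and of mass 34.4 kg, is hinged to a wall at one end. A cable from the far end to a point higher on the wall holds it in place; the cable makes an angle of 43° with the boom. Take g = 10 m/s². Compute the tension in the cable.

T ≈ 252 N

Take torques about the hinge: T sin 43° · 5 = 34.4×10×2.5 = 860 N·m.
So T = 860 / (0.6820 × 5) = 252.2 N.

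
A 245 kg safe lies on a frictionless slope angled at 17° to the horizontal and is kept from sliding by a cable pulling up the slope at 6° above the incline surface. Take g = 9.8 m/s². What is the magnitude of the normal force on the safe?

N ≈ 2220 N

Take axes along and perpendicular to the incline. Weight components: W sin 17° = 702 N down-slope, W cos 17° = 2296 N into the surface.
Along incline: T cos 6° = W sin 17° → T = 705.9 N.
Perpendicular: N = W cos 17° − T sin 6° = 2222 N.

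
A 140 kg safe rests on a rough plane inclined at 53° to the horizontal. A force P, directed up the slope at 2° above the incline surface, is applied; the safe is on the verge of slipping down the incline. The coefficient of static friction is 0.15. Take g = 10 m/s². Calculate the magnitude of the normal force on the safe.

N ≈ 808 N

On the verge of sliding down the incline, friction equals μN and acts up the slope.
Perpendicular: N + P sin 2° = W cos 53° = 842.5 N.
Along incline: P cos 2° + μN = W sin 53° with W sin 53° = 1118 N.
Solving the pair for P and N: P = 997.5 N, N = 807.7 N (and f = μN = 121.2 N).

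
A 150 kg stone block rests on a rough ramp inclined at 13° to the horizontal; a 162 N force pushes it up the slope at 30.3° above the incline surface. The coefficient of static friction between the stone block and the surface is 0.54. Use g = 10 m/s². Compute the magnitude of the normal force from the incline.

Axes along / perpendicular to the incline. W sin 13° = 337.4 N down-slope; W cos 13° = 1462 N into the surface.
Perpendicular: N = W cos 13° − P sin 30.3° = 1462 − 81.73 = 1380 N.
Along incline: P cos 30.3° + f = W sin 13° (friction acts up-slope) → f = 337.4 − 139.9 = 197.6 N.
|f| = 197.6 N ≤ μN = 745.1 N, so the stone block is indeed static.

N ≈ 1380 N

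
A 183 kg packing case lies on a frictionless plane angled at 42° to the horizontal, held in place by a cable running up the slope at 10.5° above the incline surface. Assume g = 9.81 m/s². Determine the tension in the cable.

T ≈ 1220 N

Take axes along and perpendicular to the incline. Weight components: W sin 42° = 1201 N down-slope, W cos 42° = 1334 N into the surface.
Along incline: T cos 10.5° = W sin 42° → T = 1222 N.
Perpendicular: N = W cos 42° − T sin 10.5° = 1111 N.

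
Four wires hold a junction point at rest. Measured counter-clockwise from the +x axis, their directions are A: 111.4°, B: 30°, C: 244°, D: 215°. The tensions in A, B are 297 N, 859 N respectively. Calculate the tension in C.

Resolve: ΣF_x = 297 cos 111.4° + 859 cos 30° + T_C cos 244° + T_D cos 215° = 0.
        ΣF_y = 297 sin 111.4° + 859 sin 30° + T_C sin 244° + T_D sin 215° = 0.
The known terms sum to (635.5, 706) N, so -0.4384 T_C − 0.8192 T_D = -635.5 and -0.8988 T_C − 0.5736 T_D = -706.
Solving simultaneously: T_C = 441 N, T_D = 539.9 N.

T_C ≈ 441 N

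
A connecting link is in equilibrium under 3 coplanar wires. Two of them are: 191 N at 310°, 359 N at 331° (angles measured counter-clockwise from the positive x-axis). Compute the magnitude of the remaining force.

F ≈ 542 N

Sum the known components: ΣF_x = 436.8 N, ΣF_y = -320.4 N.
For equilibrium the remaining force must supply (−ΣF_x, −ΣF_y) = (-436.8, 320.4) N.
Magnitude = √((-436.8)² + (320.4)²) = 541.7 N; direction = atan2(320.4, -436.8) = 143.7°.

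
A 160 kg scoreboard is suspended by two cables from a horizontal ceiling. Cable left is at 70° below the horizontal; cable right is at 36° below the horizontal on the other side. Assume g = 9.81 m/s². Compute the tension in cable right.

Weight W = 160 × 9.81 = 1570 N acts straight down.
Horizontal: T_left cos 70° = T_right cos 36°  →  T_left = 2.365 T_right.
Vertical: T_left sin 70° + T_right sin 36° = 1570.
Substituting the horizontal relation into the vertical equation gives 2.811 T_right = 1570, so T_right = 558.5 N.

T_right ≈ 558 N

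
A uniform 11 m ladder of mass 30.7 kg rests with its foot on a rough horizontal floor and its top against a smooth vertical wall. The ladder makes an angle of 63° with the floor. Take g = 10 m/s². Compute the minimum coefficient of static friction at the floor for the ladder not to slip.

ΣF_y = 0: N_floor = 30.7×10 = 307 N.
Torques about the foot: N_wall · 11 sin 63° = 30.7×10×5.5 cos 63° → N_wall = 78.212 N.
ΣF_x = 0: f_floor = N_wall = 78.212 N.
μ_min = f_floor / N_floor = 78.212 / 307 = 0.2548.

μ_min ≈ 0.255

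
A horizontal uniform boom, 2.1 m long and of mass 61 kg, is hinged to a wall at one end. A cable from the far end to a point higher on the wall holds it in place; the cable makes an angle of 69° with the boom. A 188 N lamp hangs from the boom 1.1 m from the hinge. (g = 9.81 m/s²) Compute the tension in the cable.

T ≈ 426 N

Take torques about the hinge: T sin 69° · 2.1 = 61×9.81×1.05 + 188×1.1 = 835.13 N·m.
So T = 835.13 / (0.9336 × 2.1) = 425.97 N.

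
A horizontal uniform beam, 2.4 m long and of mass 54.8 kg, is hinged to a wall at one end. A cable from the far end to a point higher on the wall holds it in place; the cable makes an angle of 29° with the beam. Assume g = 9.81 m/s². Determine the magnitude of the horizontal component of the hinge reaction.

Take torques about the hinge: T sin 29° · 2.4 = 54.8×9.81×1.2 = 645.11 N·m.
So T = 645.11 / (0.4848 × 2.4) = 554.43 N.
ΣF_x = 0: H_x = T cos 29° = 484.92 N.

H_x ≈ 485 N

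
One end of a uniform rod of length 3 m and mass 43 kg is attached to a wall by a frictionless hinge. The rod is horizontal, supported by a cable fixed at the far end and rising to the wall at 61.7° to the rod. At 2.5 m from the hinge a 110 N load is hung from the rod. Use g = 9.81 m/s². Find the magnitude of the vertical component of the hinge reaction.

Take torques about the hinge: T sin 61.7° · 3 = 43×9.81×1.5 + 110×2.5 = 907.75 N·m.
So T = 907.75 / (0.8805 × 3) = 343.66 N.
ΣF_y = 0: H_y = (43×9.81 + 110) − T sin 61.7° = 531.83 − 302.58 = 229.25 N.

|H_y| ≈ 229 N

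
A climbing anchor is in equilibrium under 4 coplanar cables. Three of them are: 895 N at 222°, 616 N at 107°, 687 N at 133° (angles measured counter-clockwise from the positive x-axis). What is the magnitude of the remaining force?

F ≈ 1400 N

Sum the known components: ΣF_x = -1314 N, ΣF_y = 492.7 N.
For equilibrium the remaining force must supply (−ΣF_x, −ΣF_y) = (1314, -492.7) N.
Magnitude = √((1314)² + (-492.7)²) = 1403 N; direction = atan2(-492.7, 1314) = 339.4°.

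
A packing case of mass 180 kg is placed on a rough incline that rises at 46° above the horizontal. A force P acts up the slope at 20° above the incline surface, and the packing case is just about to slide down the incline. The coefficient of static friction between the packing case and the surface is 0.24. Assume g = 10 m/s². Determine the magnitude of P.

P ≈ 1160 N

On the verge of sliding down the incline, friction equals μN and acts up the slope.
Perpendicular: N + P sin 20° = W cos 46° = 1250 N.
Along incline: P cos 20° + μN = W sin 46° with W sin 46° = 1295 N.
Solving the pair for P and N: P = 1160 N, N = 853.7 N (and f = μN = 204.9 N).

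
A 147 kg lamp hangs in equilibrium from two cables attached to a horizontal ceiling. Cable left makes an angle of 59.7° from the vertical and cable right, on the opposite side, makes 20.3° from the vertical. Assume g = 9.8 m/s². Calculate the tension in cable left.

Angles from the horizontal: cable left is 90° − 59.7° = 30.3°, cable right is 90° − 20.3° = 69.7°.
Weight W = 147 × 9.8 = 1441 N acts straight down.
Horizontal: T_left cos 30.3° = T_right cos 69.7°  →  T_right = 2.489 T_left.
Vertical: T_left sin 30.3° + T_right sin 69.7° = 1441.
Substituting the horizontal relation into the vertical equation gives 2.839 T_left = 1441, so T_left = 507.5 N.

T_left ≈ 508 N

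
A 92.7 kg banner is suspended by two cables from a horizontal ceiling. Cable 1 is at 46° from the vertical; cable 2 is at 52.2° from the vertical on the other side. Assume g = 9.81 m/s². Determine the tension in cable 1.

Angles from the horizontal: cable 1 is 90° − 46° = 44°, cable 2 is 90° − 52.2° = 37.8°.
Weight W = 92.7 × 9.81 = 909.4 N acts straight down.
Horizontal: T_1 cos 44° = T_2 cos 37.8°  →  T_2 = 0.9104 T_1.
Vertical: T_1 sin 44° + T_2 sin 37.8° = 909.4.
Substituting the horizontal relation into the vertical equation gives 1.253 T_1 = 909.4, so T_1 = 726 N.

T_1 ≈ 726 N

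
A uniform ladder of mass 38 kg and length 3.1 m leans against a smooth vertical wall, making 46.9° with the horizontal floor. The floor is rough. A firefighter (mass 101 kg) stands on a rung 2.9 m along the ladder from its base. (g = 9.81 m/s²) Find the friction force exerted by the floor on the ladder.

f ≈ 1040 N

Torques about the foot: N_wall · 3.1 sin 46.9° = 38×9.81×1.55 cos 46.9° + 101×9.81×2.9 cos 46.9° → N_wall = 1041.8 N.
ΣF_x = 0: f_floor = N_wall = 1041.8 N.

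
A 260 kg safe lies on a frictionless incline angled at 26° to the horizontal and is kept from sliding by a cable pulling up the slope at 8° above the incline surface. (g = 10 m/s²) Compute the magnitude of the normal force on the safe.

Take axes along and perpendicular to the incline. Weight components: W sin 26° = 1140 N down-slope, W cos 26° = 2337 N into the surface.
Along incline: T cos 8° = W sin 26° → T = 1151 N.
Perpendicular: N = W cos 26° − T sin 8° = 2177 N.

N ≈ 2180 N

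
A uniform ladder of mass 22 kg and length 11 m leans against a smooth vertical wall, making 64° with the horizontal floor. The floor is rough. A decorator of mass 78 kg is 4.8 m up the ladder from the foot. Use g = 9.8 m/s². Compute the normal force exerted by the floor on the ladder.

ΣF_y = 0: N_floor = 22×9.8 + 78×9.8 = 980 N.

N_floor ≈ 980 N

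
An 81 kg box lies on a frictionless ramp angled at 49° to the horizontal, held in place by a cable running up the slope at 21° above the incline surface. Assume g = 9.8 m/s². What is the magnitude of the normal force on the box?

N ≈ 291 N

Take axes along and perpendicular to the incline. Weight components: W sin 49° = 599.1 N down-slope, W cos 49° = 520.8 N into the surface.
Along incline: T cos 21° = W sin 49° → T = 641.7 N.
Perpendicular: N = W cos 49° − T sin 21° = 290.8 N.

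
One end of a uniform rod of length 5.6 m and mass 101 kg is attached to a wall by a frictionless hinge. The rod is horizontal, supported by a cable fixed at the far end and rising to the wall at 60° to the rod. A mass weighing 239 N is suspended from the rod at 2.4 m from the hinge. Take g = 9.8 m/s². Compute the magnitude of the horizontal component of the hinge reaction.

H_x ≈ 345 N

Take torques about the hinge: T sin 60° · 5.6 = 101×9.8×2.8 + 239×2.4 = 3345 N·m.
So T = 3345 / (0.8660 × 5.6) = 689.74 N.
ΣF_x = 0: H_x = T cos 60° = 344.87 N.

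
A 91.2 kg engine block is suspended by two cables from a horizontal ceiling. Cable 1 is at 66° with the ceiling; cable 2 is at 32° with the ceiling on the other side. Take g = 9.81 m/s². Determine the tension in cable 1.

Weight W = 91.2 × 9.81 = 894.7 N acts straight down.
Horizontal: T_1 cos 66° = T_2 cos 32°  →  T_2 = 0.4796 T_1.
Vertical: T_1 sin 66° + T_2 sin 32° = 894.7.
Substituting the horizontal relation into the vertical equation gives 1.168 T_1 = 894.7, so T_1 = 766.2 N.

T_1 ≈ 766 N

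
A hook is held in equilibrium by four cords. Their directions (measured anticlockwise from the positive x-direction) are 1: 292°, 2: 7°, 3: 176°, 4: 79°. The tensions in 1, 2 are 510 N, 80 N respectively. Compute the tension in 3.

Resolve: ΣF_x = 510 cos 292° + 80 cos 7° + T_3 cos 176° + T_4 cos 79° = 0.
        ΣF_y = 510 sin 292° + 80 sin 7° + T_3 sin 176° + T_4 sin 79° = 0.
The known terms sum to (270.5, -463.1) N, so -0.9976 T_3 + 0.1908 T_4 = -270.5 and 0.0698 T_3 + 0.9816 T_4 = 463.1.
Solving simultaneously: T_3 = 356.5 N, T_4 = 446.4 N.

T_3 ≈ 357 N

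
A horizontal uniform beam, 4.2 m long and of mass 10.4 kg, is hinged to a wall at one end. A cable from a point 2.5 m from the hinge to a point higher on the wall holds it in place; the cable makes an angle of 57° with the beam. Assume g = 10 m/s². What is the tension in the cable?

T ≈ 104 N

Take torques about the hinge: T sin 57° · 2.5 = 10.4×10×2.1 = 218.4 N·m.
So T = 218.4 / (0.8387 × 2.5) = 104.16 N.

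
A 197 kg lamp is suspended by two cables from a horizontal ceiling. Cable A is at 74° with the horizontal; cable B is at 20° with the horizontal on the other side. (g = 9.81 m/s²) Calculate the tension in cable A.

T_A ≈ 1820 N

Weight W = 197 × 9.81 = 1933 N acts straight down.
Horizontal: T_A cos 74° = T_B cos 20°  →  T_B = 0.2933 T_A.
Vertical: T_A sin 74° + T_B sin 20° = 1933.
Substituting the horizontal relation into the vertical equation gives 1.062 T_A = 1933, so T_A = 1820 N.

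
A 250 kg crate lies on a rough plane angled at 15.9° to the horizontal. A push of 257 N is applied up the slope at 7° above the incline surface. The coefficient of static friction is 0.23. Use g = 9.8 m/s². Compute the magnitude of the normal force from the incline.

N ≈ 2320 N

Axes along / perpendicular to the incline. W sin 15.9° = 671.2 N down-slope; W cos 15.9° = 2356 N into the surface.
Perpendicular: N = W cos 15.9° − P sin 7° = 2356 − 31.32 = 2325 N.
Along incline: P cos 7° + f = W sin 15.9° (friction acts up-slope) → f = 671.2 − 255.1 = 416.1 N.
|f| = 416.1 N ≤ μN = 534.7 N, so the crate is indeed static.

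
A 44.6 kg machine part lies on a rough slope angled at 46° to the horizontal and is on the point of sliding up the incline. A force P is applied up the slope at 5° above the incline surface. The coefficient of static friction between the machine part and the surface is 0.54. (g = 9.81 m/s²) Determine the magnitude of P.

P ≈ 459 N

On the verge of sliding up the incline, friction equals μN and acts down the slope.
Perpendicular: N + P sin 5° = W cos 46° = 303.9 N.
Along incline: P cos 5° = W sin 46° + μN  with W sin 46° = 314.7 N.
Solving the pair for P and N: P = 459 N, N = 263.9 N (and f = μN = 142.5 N).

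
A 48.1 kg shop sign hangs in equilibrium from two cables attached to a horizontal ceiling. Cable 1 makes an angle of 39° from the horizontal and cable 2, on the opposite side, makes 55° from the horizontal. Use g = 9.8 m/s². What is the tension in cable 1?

T_1 ≈ 271 N

Weight W = 48.1 × 9.8 = 471.4 N acts straight down.
Horizontal: T_1 cos 39° = T_2 cos 55°  →  T_2 = 1.355 T_1.
Vertical: T_1 sin 39° + T_2 sin 55° = 471.4.
Substituting the horizontal relation into the vertical equation gives 1.739 T_1 = 471.4, so T_1 = 271 N.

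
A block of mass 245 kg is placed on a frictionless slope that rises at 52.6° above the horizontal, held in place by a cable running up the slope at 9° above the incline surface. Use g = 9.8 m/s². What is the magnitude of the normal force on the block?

Take axes along and perpendicular to the incline. Weight components: W sin 52.6° = 1907 N down-slope, W cos 52.6° = 1458 N into the surface.
Along incline: T cos 9° = W sin 52.6° → T = 1931 N.
Perpendicular: N = W cos 52.6° − T sin 9° = 1156 N.

N ≈ 1160 N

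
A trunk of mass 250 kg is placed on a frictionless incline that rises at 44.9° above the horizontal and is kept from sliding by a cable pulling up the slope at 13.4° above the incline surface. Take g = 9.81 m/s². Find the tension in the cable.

Take axes along and perpendicular to the incline. Weight components: W sin 44.9° = 1731 N down-slope, W cos 44.9° = 1737 N into the surface.
Along incline: T cos 13.4° = W sin 44.9° → T = 1780 N.
Perpendicular: N = W cos 44.9° − T sin 13.4° = 1325 N.

T ≈ 1780 N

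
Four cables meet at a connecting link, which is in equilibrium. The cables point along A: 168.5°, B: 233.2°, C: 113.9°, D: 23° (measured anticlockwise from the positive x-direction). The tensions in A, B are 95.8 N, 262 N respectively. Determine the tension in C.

Resolve: ΣF_x = 95.8 cos 168.5° + 262 cos 233.2° + T_C cos 113.9° + T_D cos 23° = 0.
        ΣF_y = 95.8 sin 168.5° + 262 sin 233.2° + T_C sin 113.9° + T_D sin 23° = 0.
The known terms sum to (-250.8, -190.7) N, so -0.4051 T_C + 0.9205 T_D = 250.8 and 0.9143 T_C + 0.3907 T_D = 190.7.
Solving simultaneously: T_C = 77.54 N, T_D = 306.6 N.

T_C ≈ 77.5 N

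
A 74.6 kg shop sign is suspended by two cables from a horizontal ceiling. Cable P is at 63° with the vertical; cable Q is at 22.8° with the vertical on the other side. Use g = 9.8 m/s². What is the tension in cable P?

Angles from the horizontal: cable P is 90° − 63° = 27°, cable Q is 90° − 22.8° = 67.2°.
Weight W = 74.6 × 9.8 = 731.1 N acts straight down.
Horizontal: T_P cos 27° = T_Q cos 67.2°  →  T_Q = 2.299 T_P.
Vertical: T_P sin 27° + T_Q sin 67.2° = 731.1.
Substituting the horizontal relation into the vertical equation gives 2.574 T_P = 731.1, so T_P = 284.1 N.

T_P ≈ 284 N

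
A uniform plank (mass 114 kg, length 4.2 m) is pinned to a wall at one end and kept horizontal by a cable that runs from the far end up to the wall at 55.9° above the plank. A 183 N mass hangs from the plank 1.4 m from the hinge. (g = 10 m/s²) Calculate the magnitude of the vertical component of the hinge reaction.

Take torques about the hinge: T sin 55.9° · 4.2 = 114×10×2.1 + 183×1.4 = 2650.2 N·m.
So T = 2650.2 / (0.8281 × 4.2) = 762.02 N.
ΣF_y = 0: H_y = (114×10 + 183) − T sin 55.9° = 1323 − 631 = 692 N.

|H_y| ≈ 692 N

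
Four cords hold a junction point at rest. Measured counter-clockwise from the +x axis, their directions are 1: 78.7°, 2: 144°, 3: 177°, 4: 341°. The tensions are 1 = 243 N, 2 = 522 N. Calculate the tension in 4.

Resolve: ΣF_x = 243 cos 78.7° + 522 cos 144° + T_3 cos 177° + T_4 cos 341° = 0.
        ΣF_y = 243 sin 78.7° + 522 sin 144° + T_3 sin 177° + T_4 sin 341° = 0.
The known terms sum to (-374.7, 545.1) N, so -0.9986 T_3 + 0.9455 T_4 = 374.7 and 0.0523 T_3 − 0.3256 T_4 = -545.1.
Solving simultaneously: T_3 = 1427 N, T_4 = 1904 N.

T_4 ≈ 1900 N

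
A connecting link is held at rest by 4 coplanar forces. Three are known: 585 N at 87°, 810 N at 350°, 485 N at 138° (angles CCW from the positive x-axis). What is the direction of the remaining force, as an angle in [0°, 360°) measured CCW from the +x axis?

θ ≈ 239°

Sum the known components: ΣF_x = 467.9 N, ΣF_y = 768.1 N.
For equilibrium the remaining force must supply (−ΣF_x, −ΣF_y) = (-467.9, -768.1) N.
Magnitude = √((-467.9)² + (-768.1)²) = 899.4 N; direction = atan2(-768.1, -467.9) = 238.7°.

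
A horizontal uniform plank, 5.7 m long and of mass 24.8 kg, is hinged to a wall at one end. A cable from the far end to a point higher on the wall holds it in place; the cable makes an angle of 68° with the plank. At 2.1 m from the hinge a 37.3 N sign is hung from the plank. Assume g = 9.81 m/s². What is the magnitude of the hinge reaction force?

|H| ≈ 155 N

Take torques about the hinge: T sin 68° · 5.7 = 24.8×9.81×2.85 + 37.3×2.1 = 771.7 N·m.
So T = 771.7 / (0.9272 × 5.7) = 146.02 N.
ΣF_x = 0: H_x = T cos 68° = 54.7 N.
ΣF_y = 0: H_y = (24.8×9.81 + 37.3) − T sin 68° = 280.59 − 135.39 = 145.2 N.
|H| = √(H_x² + H_y²) = √((54.7)² + (145.2)²) = 155.16 N.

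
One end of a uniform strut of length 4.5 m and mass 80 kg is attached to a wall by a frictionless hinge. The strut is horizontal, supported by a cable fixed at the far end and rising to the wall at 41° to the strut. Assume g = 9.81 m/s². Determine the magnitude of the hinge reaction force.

|H| ≈ 598 N

Take torques about the hinge: T sin 41° · 4.5 = 80×9.81×2.25 = 1765.8 N·m.
So T = 1765.8 / (0.6561 × 4.5) = 598.12 N.
ΣF_x = 0: H_x = T cos 41° = 451.4 N.
ΣF_y = 0: H_y = (80×9.81) − T sin 41° = 784.8 − 392.4 = 392.4 N.
|H| = √(H_x² + H_y²) = √((451.4)² + (392.4)²) = 598.12 N.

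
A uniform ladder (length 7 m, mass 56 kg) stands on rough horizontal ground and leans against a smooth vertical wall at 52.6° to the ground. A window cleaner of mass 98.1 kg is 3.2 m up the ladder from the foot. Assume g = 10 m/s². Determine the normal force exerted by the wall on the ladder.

Torques about the foot: N_wall · 7 sin 52.6° = 56×10×3.5 cos 52.6° + 98.1×10×3.2 cos 52.6° → N_wall = 556.95 N.

N_wall ≈ 557 N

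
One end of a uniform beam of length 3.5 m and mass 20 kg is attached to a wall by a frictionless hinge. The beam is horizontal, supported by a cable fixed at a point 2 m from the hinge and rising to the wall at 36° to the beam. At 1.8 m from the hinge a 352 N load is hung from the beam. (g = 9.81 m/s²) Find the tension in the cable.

Take torques about the hinge: T sin 36° · 2 = 20×9.81×1.75 + 352×1.8 = 976.95 N·m.
So T = 976.95 / (0.5878 × 2) = 831.04 N.

T ≈ 831 N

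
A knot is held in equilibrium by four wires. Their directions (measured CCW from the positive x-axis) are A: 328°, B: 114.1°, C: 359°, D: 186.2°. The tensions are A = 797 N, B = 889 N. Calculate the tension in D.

T_D ≈ 3150 N

Resolve: ΣF_x = 797 cos 328° + 889 cos 114.1° + T_C cos 359° + T_D cos 186.2° = 0.
        ΣF_y = 797 sin 328° + 889 sin 114.1° + T_C sin 359° + T_D sin 186.2° = 0.
The known terms sum to (312.9, 389.2) N, so 0.9998 T_C − 0.9942 T_D = -312.9 and -0.0175 T_C − 0.1080 T_D = -389.2.
Solving simultaneously: T_C = 2817 N, T_D = 3148 N.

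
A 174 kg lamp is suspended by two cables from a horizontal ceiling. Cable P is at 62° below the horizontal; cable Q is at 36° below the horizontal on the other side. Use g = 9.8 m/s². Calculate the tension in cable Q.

T_Q ≈ 808 N

Weight W = 174 × 9.8 = 1705 N acts straight down.
Horizontal: T_P cos 62° = T_Q cos 36°  →  T_P = 1.723 T_Q.
Vertical: T_P sin 62° + T_Q sin 36° = 1705.
Substituting the horizontal relation into the vertical equation gives 2.109 T_Q = 1705, so T_Q = 808.4 N.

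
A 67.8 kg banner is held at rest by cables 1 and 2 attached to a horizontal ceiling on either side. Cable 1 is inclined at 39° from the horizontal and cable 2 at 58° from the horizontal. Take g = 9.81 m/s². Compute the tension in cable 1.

Weight W = 67.8 × 9.81 = 665.1 N acts straight down.
Horizontal: T_1 cos 39° = T_2 cos 58°  →  T_2 = 1.467 T_1.
Vertical: T_1 sin 39° + T_2 sin 58° = 665.1.
Substituting the horizontal relation into the vertical equation gives 1.873 T_1 = 665.1, so T_1 = 355.1 N.

T_1 ≈ 355 N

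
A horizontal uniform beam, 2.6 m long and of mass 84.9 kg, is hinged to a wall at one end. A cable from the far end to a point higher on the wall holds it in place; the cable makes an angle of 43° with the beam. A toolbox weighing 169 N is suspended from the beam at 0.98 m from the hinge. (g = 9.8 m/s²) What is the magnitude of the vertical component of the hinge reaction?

Take torques about the hinge: T sin 43° · 2.6 = 84.9×9.8×1.3 + 169×0.98 = 1247.2 N·m.
So T = 1247.2 / (0.6820 × 2.6) = 703.39 N.
ΣF_y = 0: H_y = (84.9×9.8 + 169) − T sin 43° = 1001 − 479.71 = 521.31 N.

|H_y| ≈ 521 N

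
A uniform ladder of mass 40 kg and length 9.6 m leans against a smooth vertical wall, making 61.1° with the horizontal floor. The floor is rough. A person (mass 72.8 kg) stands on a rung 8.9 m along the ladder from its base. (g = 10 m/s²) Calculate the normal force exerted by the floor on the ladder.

N_floor ≈ 1130 N

ΣF_y = 0: N_floor = 40×10 + 72.8×10 = 1128 N.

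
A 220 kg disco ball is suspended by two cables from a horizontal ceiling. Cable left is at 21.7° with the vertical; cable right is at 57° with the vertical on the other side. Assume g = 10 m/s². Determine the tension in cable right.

T_right ≈ 830 N

Angles from the horizontal: cable left is 90° − 21.7° = 68.3°, cable right is 90° − 57° = 33°.
Weight W = 220 × 10 = 2200 N acts straight down.
Horizontal: T_left cos 68.3° = T_right cos 33°  →  T_left = 2.268 T_right.
Vertical: T_left sin 68.3° + T_right sin 33° = 2200.
Substituting the horizontal relation into the vertical equation gives 2.652 T_right = 2200, so T_right = 829.5 N.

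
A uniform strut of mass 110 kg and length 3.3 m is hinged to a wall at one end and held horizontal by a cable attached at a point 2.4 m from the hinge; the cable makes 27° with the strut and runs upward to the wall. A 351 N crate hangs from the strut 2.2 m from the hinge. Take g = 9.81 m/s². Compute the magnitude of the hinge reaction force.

Take torques about the hinge: T sin 27° · 2.4 = 110×9.81×1.65 + 351×2.2 = 2552.7 N·m.
So T = 2552.7 / (0.4540 × 2.4) = 2342.8 N.
ΣF_x = 0: H_x = T cos 27° = 2087.5 N.
ΣF_y = 0: H_y = (110×9.81 + 351) − T sin 27° = 1430.1 − 1063.6 = 366.47 N.
|H| = √(H_x² + H_y²) = √((2087.5)² + (366.47)²) = 2119.4 N.

|H| ≈ 2120 N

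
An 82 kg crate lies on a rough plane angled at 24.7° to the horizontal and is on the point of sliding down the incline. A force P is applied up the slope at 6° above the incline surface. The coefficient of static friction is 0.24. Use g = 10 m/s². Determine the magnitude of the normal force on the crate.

N ≈ 727 N

On the verge of sliding down the incline, friction equals μN and acts up the slope.
Perpendicular: N + P sin 6° = W cos 24.7° = 745 N.
Along incline: P cos 6° + μN = W sin 24.7° with W sin 24.7° = 342.7 N.
Solving the pair for P and N: P = 169 N, N = 727.3 N (and f = μN = 174.6 N).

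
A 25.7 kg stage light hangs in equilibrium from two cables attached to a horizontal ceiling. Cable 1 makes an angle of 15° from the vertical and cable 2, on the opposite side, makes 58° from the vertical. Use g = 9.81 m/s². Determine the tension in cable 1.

T_1 ≈ 224 N

Angles from the horizontal: cable 1 is 90° − 15° = 75°, cable 2 is 90° − 58° = 32°.
Weight W = 25.7 × 9.81 = 252.1 N acts straight down.
Horizontal: T_1 cos 75° = T_2 cos 32°  →  T_2 = 0.3052 T_1.
Vertical: T_1 sin 75° + T_2 sin 32° = 252.1.
Substituting the horizontal relation into the vertical equation gives 1.128 T_1 = 252.1, so T_1 = 223.6 N.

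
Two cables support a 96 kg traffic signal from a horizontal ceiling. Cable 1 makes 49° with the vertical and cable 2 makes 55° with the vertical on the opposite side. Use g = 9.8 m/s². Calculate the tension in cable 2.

T_2 ≈ 732 N

Angles from the horizontal: cable 1 is 90° − 49° = 41°, cable 2 is 90° − 55° = 35°.
Weight W = 96 × 9.8 = 940.8 N acts straight down.
Horizontal: T_1 cos 41° = T_2 cos 35°  →  T_1 = 1.085 T_2.
Vertical: T_1 sin 41° + T_2 sin 35° = 940.8.
Substituting the horizontal relation into the vertical equation gives 1.286 T_2 = 940.8, so T_2 = 731.8 N.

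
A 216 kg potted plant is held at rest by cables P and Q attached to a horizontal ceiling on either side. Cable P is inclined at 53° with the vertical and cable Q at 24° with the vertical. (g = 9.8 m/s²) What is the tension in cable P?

Angles from the horizontal: cable P is 90° − 53° = 37°, cable Q is 90° − 24° = 66°.
Weight W = 216 × 9.8 = 2117 N acts straight down.
Horizontal: T_P cos 37° = T_Q cos 66°  →  T_Q = 1.964 T_P.
Vertical: T_P sin 37° + T_Q sin 66° = 2117.
Substituting the horizontal relation into the vertical equation gives 2.396 T_P = 2117, so T_P = 883.6 N.

T_P ≈ 884 N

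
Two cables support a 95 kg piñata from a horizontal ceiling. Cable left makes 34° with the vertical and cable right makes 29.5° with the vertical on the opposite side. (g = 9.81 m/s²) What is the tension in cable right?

T_right ≈ 582 N

Angles from the horizontal: cable left is 90° − 34° = 56°, cable right is 90° − 29.5° = 60.5°.
Weight W = 95 × 9.81 = 932 N acts straight down.
Horizontal: T_left cos 56° = T_right cos 60.5°  →  T_left = 0.8806 T_right.
Vertical: T_left sin 56° + T_right sin 60.5° = 932.
Substituting the horizontal relation into the vertical equation gives 1.6 T_right = 932, so T_right = 582.3 N.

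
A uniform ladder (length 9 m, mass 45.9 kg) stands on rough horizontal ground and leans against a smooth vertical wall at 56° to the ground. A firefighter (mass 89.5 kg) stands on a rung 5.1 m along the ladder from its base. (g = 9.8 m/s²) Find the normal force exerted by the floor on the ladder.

N_floor ≈ 1330 N

ΣF_y = 0: N_floor = 45.9×9.8 + 89.5×9.8 = 1326.9 N.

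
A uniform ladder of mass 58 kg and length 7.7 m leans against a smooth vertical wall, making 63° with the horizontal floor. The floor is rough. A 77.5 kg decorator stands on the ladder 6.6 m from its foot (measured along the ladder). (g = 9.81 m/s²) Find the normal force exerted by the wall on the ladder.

Torques about the foot: N_wall · 7.7 sin 63° = 58×9.81×3.85 cos 63° + 77.5×9.81×6.6 cos 63° → N_wall = 476.99 N.

N_wall ≈ 477 N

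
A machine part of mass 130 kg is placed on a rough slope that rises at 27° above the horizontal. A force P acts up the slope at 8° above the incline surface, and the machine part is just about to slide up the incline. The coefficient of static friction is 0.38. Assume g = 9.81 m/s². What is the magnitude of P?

On the verge of sliding up the incline, friction equals μN and acts down the slope.
Perpendicular: N + P sin 8° = W cos 27° = 1136 N.
Along incline: P cos 8° = W sin 27° + μN  with W sin 27° = 579 N.
Solving the pair for P and N: P = 969 N, N = 1001 N (and f = μN = 380.6 N).

P ≈ 969 N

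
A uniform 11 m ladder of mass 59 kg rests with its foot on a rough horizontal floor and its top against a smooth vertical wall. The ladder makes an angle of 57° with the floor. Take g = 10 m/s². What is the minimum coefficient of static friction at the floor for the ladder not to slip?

μ_min ≈ 0.325

ΣF_y = 0: N_floor = 59×10 = 590 N.
Torques about the foot: N_wall · 11 sin 57° = 59×10×5.5 cos 57° → N_wall = 191.58 N.
ΣF_x = 0: f_floor = N_wall = 191.58 N.
μ_min = f_floor / N_floor = 191.58 / 590 = 0.3247.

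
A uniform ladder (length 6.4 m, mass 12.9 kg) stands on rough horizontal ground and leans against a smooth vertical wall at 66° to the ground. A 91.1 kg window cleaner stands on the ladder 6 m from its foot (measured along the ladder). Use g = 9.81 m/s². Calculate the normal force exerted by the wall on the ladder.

N_wall ≈ 401 N

Torques about the foot: N_wall · 6.4 sin 66° = 12.9×9.81×3.2 cos 66° + 91.1×9.81×6 cos 66° → N_wall = 401.2 N.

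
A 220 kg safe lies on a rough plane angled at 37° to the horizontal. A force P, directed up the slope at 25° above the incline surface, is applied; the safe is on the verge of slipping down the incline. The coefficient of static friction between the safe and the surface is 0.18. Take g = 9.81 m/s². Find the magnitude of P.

On the verge of sliding down the incline, friction equals μN and acts up the slope.
Perpendicular: N + P sin 25° = W cos 37° = 1724 N.
Along incline: P cos 25° + μN = W sin 37° with W sin 37° = 1299 N.
Solving the pair for P and N: P = 1191 N, N = 1220 N (and f = μN = 219.7 N).

P ≈ 1190 N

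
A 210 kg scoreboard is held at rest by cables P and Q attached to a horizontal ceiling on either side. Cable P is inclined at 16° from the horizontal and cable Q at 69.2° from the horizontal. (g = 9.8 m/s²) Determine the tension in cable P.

Weight W = 210 × 9.8 = 2058 N acts straight down.
Horizontal: T_P cos 16° = T_Q cos 69.2°  →  T_Q = 2.707 T_P.
Vertical: T_P sin 16° + T_Q sin 69.2° = 2058.
Substituting the horizontal relation into the vertical equation gives 2.806 T_P = 2058, so T_P = 733.4 N.

T_P ≈ 733 N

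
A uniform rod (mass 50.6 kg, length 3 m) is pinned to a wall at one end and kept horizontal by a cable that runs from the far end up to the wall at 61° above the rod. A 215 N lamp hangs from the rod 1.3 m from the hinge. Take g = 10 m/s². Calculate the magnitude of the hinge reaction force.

Take torques about the hinge: T sin 61° · 3 = 50.6×10×1.5 + 215×1.3 = 1038.5 N·m.
So T = 1038.5 / (0.8746 × 3) = 395.79 N.
ΣF_x = 0: H_x = T cos 61° = 191.88 N.
ΣF_y = 0: H_y = (50.6×10 + 215) − T sin 61° = 721 − 346.17 = 374.83 N.
|H| = √(H_x² + H_y²) = √((191.88)² + (374.83)²) = 421.09 N.

|H| ≈ 421 N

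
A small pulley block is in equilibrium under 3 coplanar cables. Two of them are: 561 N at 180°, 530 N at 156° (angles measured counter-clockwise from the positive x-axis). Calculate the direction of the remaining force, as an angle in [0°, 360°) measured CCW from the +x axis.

θ ≈ 348°

Sum the known components: ΣF_x = -1045 N, ΣF_y = 215.6 N.
For equilibrium the remaining force must supply (−ΣF_x, −ΣF_y) = (1045, -215.6) N.
Magnitude = √((1045)² + (-215.6)²) = 1067 N; direction = atan2(-215.6, 1045) = 348.3°.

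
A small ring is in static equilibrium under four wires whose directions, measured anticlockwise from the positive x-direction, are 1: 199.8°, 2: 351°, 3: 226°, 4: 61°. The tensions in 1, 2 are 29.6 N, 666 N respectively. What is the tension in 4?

T_4 ≈ 2060 N

Resolve: ΣF_x = 29.6 cos 199.8° + 666 cos 351° + T_3 cos 226° + T_4 cos 61° = 0.
        ΣF_y = 29.6 sin 199.8° + 666 sin 351° + T_3 sin 226° + T_4 sin 61° = 0.
The known terms sum to (630, -114.2) N, so -0.6947 T_3 + 0.4848 T_4 = -630 and -0.7193 T_3 + 0.8746 T_4 = 114.2.
Solving simultaneously: T_3 = 2343 N, T_4 = 2057 N.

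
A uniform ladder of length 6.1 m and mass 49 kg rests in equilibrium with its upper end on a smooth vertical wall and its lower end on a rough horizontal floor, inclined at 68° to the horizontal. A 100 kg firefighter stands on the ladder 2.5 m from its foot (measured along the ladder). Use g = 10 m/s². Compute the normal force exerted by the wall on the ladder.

Torques about the foot: N_wall · 6.1 sin 68° = 49×10×3.05 cos 68° + 100×10×2.5 cos 68° → N_wall = 264.57 N.

N_wall ≈ 265 N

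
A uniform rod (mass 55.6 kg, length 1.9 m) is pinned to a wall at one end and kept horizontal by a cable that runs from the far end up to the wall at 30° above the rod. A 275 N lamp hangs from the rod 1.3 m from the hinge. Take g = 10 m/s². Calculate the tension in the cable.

T ≈ 932 N

Take torques about the hinge: T sin 30° · 1.9 = 55.6×10×0.95 + 275×1.3 = 885.7 N·m.
So T = 885.7 / (0.5000 × 1.9) = 932.32 N.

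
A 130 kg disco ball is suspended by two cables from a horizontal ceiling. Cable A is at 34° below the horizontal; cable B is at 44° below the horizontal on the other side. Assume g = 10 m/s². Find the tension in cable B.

T_B ≈ 1100 N

Weight W = 130 × 10 = 1300 N acts straight down.
Horizontal: T_A cos 34° = T_B cos 44°  →  T_A = 0.8677 T_B.
Vertical: T_A sin 34° + T_B sin 44° = 1300.
Substituting the horizontal relation into the vertical equation gives 1.18 T_B = 1300, so T_B = 1102 N.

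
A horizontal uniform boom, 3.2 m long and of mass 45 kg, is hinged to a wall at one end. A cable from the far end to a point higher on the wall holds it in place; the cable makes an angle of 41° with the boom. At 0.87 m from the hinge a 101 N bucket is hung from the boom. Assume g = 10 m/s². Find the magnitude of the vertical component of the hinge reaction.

|H_y| ≈ 299 N

Take torques about the hinge: T sin 41° · 3.2 = 45×10×1.6 + 101×0.87 = 807.87 N·m.
So T = 807.87 / (0.6561 × 3.2) = 384.81 N.
ΣF_y = 0: H_y = (45×10 + 101) − T sin 41° = 551 − 252.46 = 298.54 N.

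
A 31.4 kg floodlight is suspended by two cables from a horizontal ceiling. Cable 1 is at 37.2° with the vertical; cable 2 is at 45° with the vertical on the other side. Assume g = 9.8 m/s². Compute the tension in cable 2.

T_2 ≈ 188 N

Angles from the horizontal: cable 1 is 90° − 37.2° = 52.8°, cable 2 is 90° − 45° = 45°.
Weight W = 31.4 × 9.8 = 307.7 N acts straight down.
Horizontal: T_1 cos 52.8° = T_2 cos 45°  →  T_1 = 1.17 T_2.
Vertical: T_1 sin 52.8° + T_2 sin 45° = 307.7.
Substituting the horizontal relation into the vertical equation gives 1.639 T_2 = 307.7, so T_2 = 187.8 N.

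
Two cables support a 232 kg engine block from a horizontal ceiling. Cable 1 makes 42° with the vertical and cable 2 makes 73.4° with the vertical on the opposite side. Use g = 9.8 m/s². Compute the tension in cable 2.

T_2 ≈ 1680 N

Angles from the horizontal: cable 1 is 90° − 42° = 48°, cable 2 is 90° − 73.4° = 16.6°.
Weight W = 232 × 9.8 = 2274 N acts straight down.
Horizontal: T_1 cos 48° = T_2 cos 16.6°  →  T_1 = 1.432 T_2.
Vertical: T_1 sin 48° + T_2 sin 16.6° = 2274.
Substituting the horizontal relation into the vertical equation gives 1.35 T_2 = 2274, so T_2 = 1684 N.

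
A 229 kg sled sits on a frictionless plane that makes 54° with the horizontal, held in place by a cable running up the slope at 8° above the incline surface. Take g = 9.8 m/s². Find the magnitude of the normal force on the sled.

Take axes along and perpendicular to the incline. Weight components: W sin 54° = 1816 N down-slope, W cos 54° = 1319 N into the surface.
Along incline: T cos 8° = W sin 54° → T = 1833 N.
Perpendicular: N = W cos 54° − T sin 8° = 1064 N.

N ≈ 1060 N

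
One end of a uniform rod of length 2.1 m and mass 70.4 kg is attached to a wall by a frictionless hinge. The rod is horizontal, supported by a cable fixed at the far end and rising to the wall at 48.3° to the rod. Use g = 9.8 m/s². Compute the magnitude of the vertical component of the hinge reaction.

|H_y| ≈ 345 N

Take torques about the hinge: T sin 48.3° · 2.1 = 70.4×9.8×1.05 = 724.42 N·m.
So T = 724.42 / (0.7466 × 2.1) = 462.02 N.
ΣF_y = 0: H_y = (70.4×9.8) − T sin 48.3° = 689.92 − 344.96 = 344.96 N.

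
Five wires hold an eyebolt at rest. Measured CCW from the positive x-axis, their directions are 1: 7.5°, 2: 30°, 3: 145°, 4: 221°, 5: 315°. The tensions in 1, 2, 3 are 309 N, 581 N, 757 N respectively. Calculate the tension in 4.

Resolve: ΣF_x = 309 cos 7.5° + 581 cos 30° + 757 cos 145° + T_4 cos 221° + T_5 cos 315° = 0.
        ΣF_y = 309 sin 7.5° + 581 sin 30° + 757 sin 145° + T_4 sin 221° + T_5 sin 315° = 0.
The known terms sum to (189.4, 765) N, so -0.7547 T_4 + 0.7071 T_5 = -189.4 and -0.6561 T_4 − 0.7071 T_5 = -765.
Solving simultaneously: T_4 = 676.5 N, T_5 = 454.2 N.

T_4 ≈ 677 N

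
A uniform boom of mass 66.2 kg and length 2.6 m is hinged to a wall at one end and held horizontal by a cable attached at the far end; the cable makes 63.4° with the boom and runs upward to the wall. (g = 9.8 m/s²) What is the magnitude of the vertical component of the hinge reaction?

Take torques about the hinge: T sin 63.4° · 2.6 = 66.2×9.8×1.3 = 843.39 N·m.
So T = 843.39 / (0.8942 × 2.6) = 362.78 N.
ΣF_y = 0: H_y = (66.2×9.8) − T sin 63.4° = 648.76 − 324.38 = 324.38 N.

|H_y| ≈ 324 N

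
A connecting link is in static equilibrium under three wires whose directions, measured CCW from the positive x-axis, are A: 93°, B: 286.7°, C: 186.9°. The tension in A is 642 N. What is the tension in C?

Resolve: ΣF_x = 642 cos 93° + T_B cos 286.7° + T_C cos 186.9° = 0.
        ΣF_y = 642 sin 93° + T_B sin 286.7° + T_C sin 186.9° = 0.
The known terms sum to (-33.6, 641.1) N, so 0.2874 T_B − 0.9928 T_C = 33.6 and -0.9578 T_B − 0.1201 T_C = -641.1.
Solving simultaneously: T_B = 650 N, T_C = 154.3 N.

T_C ≈ 154 N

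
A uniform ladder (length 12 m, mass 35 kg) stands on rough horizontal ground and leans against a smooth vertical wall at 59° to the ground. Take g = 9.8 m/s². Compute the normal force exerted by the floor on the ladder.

ΣF_y = 0: N_floor = 35×9.8 = 343 N.

N_floor ≈ 343 N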